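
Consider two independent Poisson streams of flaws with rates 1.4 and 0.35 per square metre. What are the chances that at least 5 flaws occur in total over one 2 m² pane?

Independent Poisson processes superpose: combined rate λ = 1.4 + 0.35 = 1.75 per square metre.
Over the interval, μ = 1.75 × 2 = 3.5 (a 2 m² pane = 2 square metres).
P(N ≥ 5) = 1 − P(N ≤ 4) ≈ 0.2746.

0.2746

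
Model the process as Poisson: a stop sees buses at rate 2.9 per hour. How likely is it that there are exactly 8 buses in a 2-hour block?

0.0962

Over the interval, μ = 2.9 × 2 = 5.8 (a 2-hour block = 2 hours).
P(N = 8) = e^(−μ) μ^8/8! = e^(−5.8) · 5.8^8/40320 ≈ 0.0962.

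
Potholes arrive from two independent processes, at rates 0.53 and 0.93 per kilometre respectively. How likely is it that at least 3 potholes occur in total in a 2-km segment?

Independent Poisson processes superpose: combined rate λ = 0.53 + 0.93 = 1.46 per kilometre.
Over the interval, μ = 1.46 × 2 = 2.92 (a 2-km segment = 2 kilometres).
P(N ≥ 3) = 1 − P(N ≤ 2) ≈ 0.5586.

0.5586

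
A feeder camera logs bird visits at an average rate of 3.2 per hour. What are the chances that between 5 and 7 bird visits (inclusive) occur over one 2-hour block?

0.4523

Over the interval, μ = 3.2 × 2 = 6.4 (a 2-hour block = 2 hours).
P(5 ≤ N ≤ 7) = Σ_{j=5}^{7} e^(−6.4) · 6.4^j/j! ≈ 0.4523.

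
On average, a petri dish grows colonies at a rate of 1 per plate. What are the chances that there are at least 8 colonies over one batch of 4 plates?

Over the interval, μ = 1 × 4 = 4 (a batch of 4 plates = 4 plates).
P(N ≥ 8) = 1 − P(N ≤ 7) = 1 − Σ_{j=0}^{7} e^(−μ) μ^j/j! ≈ 0.0511.

0.0511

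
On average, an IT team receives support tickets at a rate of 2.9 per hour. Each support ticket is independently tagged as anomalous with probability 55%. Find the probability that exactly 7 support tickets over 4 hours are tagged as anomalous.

Thinning: the support tickets that are tagged as anomalous themselves form a Poisson process with rate 0.55 × 2.9 = 1.595 per hour.
Over the interval, μ = 1.595 × 4 = 6.38 (4 hours).
P(N = 7) = e^(−6.38) · 6.38^7/7! ≈ 0.1447.

0.1447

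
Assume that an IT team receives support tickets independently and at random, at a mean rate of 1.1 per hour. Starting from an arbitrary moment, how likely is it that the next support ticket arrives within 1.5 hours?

Inter-arrival times are exponential with rate λ = 1.1 per hour.
P(T ≤ 1.5) = 1 − e^(−λt) = 1 − e^(−1.1 × 1.5) = 1 − e^(−1.65) ≈ 0.8080.

0.8080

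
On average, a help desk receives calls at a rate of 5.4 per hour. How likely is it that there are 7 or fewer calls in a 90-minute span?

Over the interval, μ = 5.4 × 1.5 = 8.1 (a 90-minute span = 1.5 hours).
P(N ≤ 7) = Σ_{j=0}^{7} e^(−μ) μ^j/j! ≈ 0.4391.

0.4391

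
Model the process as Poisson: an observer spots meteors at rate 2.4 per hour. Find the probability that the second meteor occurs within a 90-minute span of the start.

Over the interval, μ = 2.4 × 1.5 = 3.6 (a 90-minute span = 1.5 hours).
The second arrival falls in the interval iff at least 2 events occur there: P(S_2 ≤ t) = P(N ≥ 2) = 1 − P(N ≤ 1) ≈ 0.8743.

0.8743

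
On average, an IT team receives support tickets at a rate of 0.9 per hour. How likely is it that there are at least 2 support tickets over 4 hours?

0.8743

Over the interval, μ = 0.9 × 4 = 3.6 (4 hours).
P(N ≥ 2) = 1 − P(N ≤ 1) = 1 − Σ_{j=0}^{1} e^(−μ) μ^j/j! ≈ 0.8743.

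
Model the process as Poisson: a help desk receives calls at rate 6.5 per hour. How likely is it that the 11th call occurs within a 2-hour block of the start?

Over the interval, μ = 6.5 × 2 = 13 (a 2-hour block = 2 hours).
The 11th arrival falls in the interval iff at least 11 events occur there: P(S_11 ≤ t) = P(N ≥ 11) = 1 − P(N ≤ 10) ≈ 0.7483.

0.7483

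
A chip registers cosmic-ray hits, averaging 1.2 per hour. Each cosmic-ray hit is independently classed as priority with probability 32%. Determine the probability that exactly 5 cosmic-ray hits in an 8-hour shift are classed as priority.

0.1056

Thinning: the cosmic-ray hits that are classed as priority themselves form a Poisson process with rate 0.32 × 1.2 = 0.384 per hour.
Over the interval, μ = 0.384 × 8 = 3.072 (an 8-hour shift = 8 hours).
P(N = 5) = e^(−3.072) · 3.072^5/5! ≈ 0.1056.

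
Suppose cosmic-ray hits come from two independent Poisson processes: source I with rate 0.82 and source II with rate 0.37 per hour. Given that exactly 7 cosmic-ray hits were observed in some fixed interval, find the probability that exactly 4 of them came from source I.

Given the total, each event is independently from source I with probability p = λ_I/(λ_I+λ_II) = 0.82/1.19 ≈ 0.6891.
So K ~ Binomial(7, 0.82/1.19): P(K = 4) = C(7,4) · (0.82/1.19)^4 · (0.37/1.19)^3 ≈ 0.2372.

0.2372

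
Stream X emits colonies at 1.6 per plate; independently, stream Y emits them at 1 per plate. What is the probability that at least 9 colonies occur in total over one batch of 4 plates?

0.7104

Independent Poisson processes superpose: combined rate λ = 1.6 + 1 = 2.6 per plate.
Over the interval, μ = 2.6 × 4 = 10.4 (a batch of 4 plates = 4 plates).
P(N ≥ 9) = 1 − P(N ≤ 8) ≈ 0.7104.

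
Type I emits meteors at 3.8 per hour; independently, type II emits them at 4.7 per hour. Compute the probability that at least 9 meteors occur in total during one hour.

0.4769

Independent Poisson processes superpose: combined rate λ = 3.8 + 4.7 = 8.5 per hour.
So μ = 8.5.
P(N ≥ 9) = 1 − P(N ≤ 8) ≈ 0.4769.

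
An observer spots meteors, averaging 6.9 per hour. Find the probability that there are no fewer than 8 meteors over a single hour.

With mean μ = 6.9 per hour,
P(N ≥ 8) = 1 − P(N ≤ 7) = 1 − Σ_{j=0}^{7} e^(−μ) μ^j/j! ≈ 0.3864.

0.3864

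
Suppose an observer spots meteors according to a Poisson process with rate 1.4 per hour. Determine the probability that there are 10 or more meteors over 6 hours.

Over the interval, μ = 1.4 × 6 = 8.4 (6 hours).
P(N ≥ 10) = 1 − P(N ≤ 9) = 1 − Σ_{j=0}^{9} e^(−μ) μ^j/j! ≈ 0.3341.

0.3341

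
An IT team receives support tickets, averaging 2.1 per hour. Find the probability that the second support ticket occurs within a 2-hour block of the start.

Over the interval, μ = 2.1 × 2 = 4.2 (a 2-hour block = 2 hours).
The second arrival falls in the interval iff at least 2 events occur there: P(S_2 ≤ t) = P(N ≥ 2) = 1 − P(N ≤ 1) ≈ 0.9220.

0.9220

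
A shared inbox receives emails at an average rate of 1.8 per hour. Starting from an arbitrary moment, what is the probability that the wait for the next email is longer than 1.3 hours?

0.0963

The wait for the next event is exponential with rate λ = 1.8 per hour.
P(T > 1.3) = e^(−λt) = e^(−1.8 × 1.3) = e^(−2.34) ≈ 0.0963.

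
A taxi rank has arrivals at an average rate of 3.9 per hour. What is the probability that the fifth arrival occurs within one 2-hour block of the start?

Over the interval, μ = 3.9 × 2 = 7.8 (a 2-hour block = 2 hours).
The fifth arrival falls in the interval iff at least 5 events occur there: P(S_5 ≤ t) = P(N ≥ 5) = 1 − P(N ≤ 4) ≈ 0.8883.

0.8883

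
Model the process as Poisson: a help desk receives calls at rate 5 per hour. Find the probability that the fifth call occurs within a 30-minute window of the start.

0.1088

Over the interval, μ = 5 × 0.5 = 2.5 (a 30-minute window = 0.5 hours).
The fifth arrival falls in the interval iff at least 5 events occur there: P(S_5 ≤ t) = P(N ≥ 5) = 1 − P(N ≤ 4) ≈ 0.1088.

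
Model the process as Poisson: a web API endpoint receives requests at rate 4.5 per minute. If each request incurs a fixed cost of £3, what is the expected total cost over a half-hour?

£405

E[N] = 4.5 × 30 = 135 (a half-hour = 30 minutes); E[cost] = 135 × £3 = £405.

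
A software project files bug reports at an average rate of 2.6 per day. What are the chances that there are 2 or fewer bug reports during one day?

With mean μ = 2.6 per day,
P(N ≤ 2) = Σ_{j=0}^{2} e^(−μ) μ^j/j! ≈ 0.5184.

0.5184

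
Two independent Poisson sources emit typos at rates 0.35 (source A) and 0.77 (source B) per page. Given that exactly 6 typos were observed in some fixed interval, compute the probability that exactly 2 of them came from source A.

Given the total, each event is independently from source A with probability p = λ_A/(λ_A+λ_B) = 0.35/1.12 = 0.3125.
So K ~ Binomial(6, 0.35/1.12): P(K = 2) = C(6,2) · (0.35/1.12)^2 · (0.77/1.12)^4 ≈ 0.3273.

0.3273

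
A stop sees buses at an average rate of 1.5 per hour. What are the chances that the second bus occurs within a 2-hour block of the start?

Over the interval, μ = 1.5 × 2 = 3 (a 2-hour block = 2 hours).
The second arrival falls in the interval iff at least 2 events occur there: P(S_2 ≤ t) = P(N ≥ 2) = 1 − P(N ≤ 1) ≈ 0.8009.

0.8009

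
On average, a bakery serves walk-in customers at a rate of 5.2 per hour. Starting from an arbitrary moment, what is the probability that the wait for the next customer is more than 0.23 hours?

The wait for the next event is exponential with rate λ = 5.2 per hour.
P(T > 0.23) = e^(−λt) = e^(−5.2 × 0.23) = e^(−1.196) ≈ 0.3024.

0.3024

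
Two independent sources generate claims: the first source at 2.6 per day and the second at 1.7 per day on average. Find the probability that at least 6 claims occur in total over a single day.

Independent Poisson processes superpose: combined rate λ = 2.6 + 1.7 = 4.3 per day.
So μ = 4.3.
P(N ≥ 6) = 1 − P(N ≤ 5) ≈ 0.2633.

0.2633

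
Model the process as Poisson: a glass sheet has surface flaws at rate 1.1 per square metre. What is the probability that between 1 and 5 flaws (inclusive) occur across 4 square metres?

0.7076

Over the interval, μ = 1.1 × 4 = 4.4 (4 square metres).
P(1 ≤ N ≤ 5) = Σ_{j=1}^{5} e^(−4.4) · 4.4^j/j! ≈ 0.7076.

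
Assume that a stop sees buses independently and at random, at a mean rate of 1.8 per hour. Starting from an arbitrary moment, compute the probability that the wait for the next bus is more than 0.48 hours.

0.4215

The wait for the next event is exponential with rate λ = 1.8 per hour.
P(T > 0.48) = e^(−λt) = e^(−1.8 × 0.48) = e^(−0.864) ≈ 0.4215.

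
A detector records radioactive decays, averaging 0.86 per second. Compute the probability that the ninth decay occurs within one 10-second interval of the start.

Over the interval, μ = 0.86 × 10 = 8.6 (a 10-second interval = 10 seconds).
The ninth arrival falls in the interval iff at least 9 events occur there: P(S_9 ≤ t) = P(N ≥ 9) = 1 − P(N ≤ 8) ≈ 0.4906.

0.4906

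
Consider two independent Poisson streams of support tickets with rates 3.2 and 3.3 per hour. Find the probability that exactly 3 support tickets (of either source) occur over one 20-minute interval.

0.1942

Independent Poisson processes superpose: combined rate λ = 3.2 + 3.3 = 6.5 per hour.
Over the interval, μ = 6.5 × 1/3 ≈ 2.16667 (a 20-minute interval = 1/3 hours).
P(N = 3) = e^(−2.16667) · 2.16667^3/3! ≈ 0.1942.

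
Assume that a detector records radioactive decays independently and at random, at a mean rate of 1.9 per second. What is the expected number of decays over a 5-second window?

9.5

E[N] = λt = 1.9 × 5 = 9.5 (a 5-second window = 5 seconds).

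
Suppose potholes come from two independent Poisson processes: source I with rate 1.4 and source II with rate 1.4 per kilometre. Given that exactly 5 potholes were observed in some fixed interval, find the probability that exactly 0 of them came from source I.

Given the total, each event is independently from source I with probability p = λ_I/(λ_I+λ_II) = 1.4/2.8 = 0.5000.
So K ~ Binomial(5, 1.4/2.8): P(K = 0) = C(5,0) · (1.4/2.8)^0 · (1.4/2.8)^5 ≈ 0.0312.

0.0312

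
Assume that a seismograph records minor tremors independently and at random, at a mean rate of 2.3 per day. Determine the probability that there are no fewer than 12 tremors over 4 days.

0.2168

Over the interval, μ = 2.3 × 4 = 9.2 (4 days).
P(N ≥ 12) = 1 − P(N ≤ 11) = 1 − Σ_{j=0}^{11} e^(−μ) μ^j/j! ≈ 0.2168.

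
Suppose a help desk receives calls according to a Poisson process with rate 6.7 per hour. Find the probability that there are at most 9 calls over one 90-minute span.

0.4517

Over the interval, μ = 6.7 × 1.5 = 10.05 (a 90-minute span = 1.5 hours).
P(N ≤ 9) = Σ_{j=0}^{9} e^(−μ) μ^j/j! ≈ 0.4517.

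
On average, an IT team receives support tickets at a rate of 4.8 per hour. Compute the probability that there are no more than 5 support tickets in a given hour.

0.6510

With mean μ = 4.8 per hour,
P(N ≤ 5) = Σ_{j=0}^{5} e^(−μ) μ^j/j! ≈ 0.6510.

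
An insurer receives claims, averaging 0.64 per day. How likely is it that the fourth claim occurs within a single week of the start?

0.6543

Over the interval, μ = 0.64 × 7 = 4.48 (a week = 7 days).
The fourth arrival falls in the interval iff at least 4 events occur there: P(S_4 ≤ t) = P(N ≥ 4) = 1 − P(N ≤ 3) ≈ 0.6543.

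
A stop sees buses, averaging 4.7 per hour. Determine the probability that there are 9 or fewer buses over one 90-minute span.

0.8254

Over the interval, μ = 4.7 × 1.5 = 7.05 (a 90-minute span = 1.5 hours).
P(N ≤ 9) = Σ_{j=0}^{9} e^(−μ) μ^j/j! ≈ 0.8254.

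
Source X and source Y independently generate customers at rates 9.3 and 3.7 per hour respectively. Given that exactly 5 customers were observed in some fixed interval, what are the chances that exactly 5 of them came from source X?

Given the total, each event is independently from source X with probability p = λ_X/(λ_X+λ_Y) = 9.3/13 ≈ 0.7154.
So K ~ Binomial(5, 9.3/13): P(K = 5) = C(5,5) · (9.3/13)^5 · (3.7/13)^0 ≈ 0.1874.

0.1874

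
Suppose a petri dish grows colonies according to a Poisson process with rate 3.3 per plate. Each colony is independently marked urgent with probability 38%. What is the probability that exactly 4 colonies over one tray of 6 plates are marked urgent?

Thinning: the colonies that are marked urgent themselves form a Poisson process with rate 0.38 × 3.3 = 1.254 per plate.
Over the interval, μ = 1.254 × 6 = 7.524 (a tray of 6 plates = 6 plates).
P(N = 4) = e^(−7.524) · 7.524^4/4! ≈ 0.0721.

0.0721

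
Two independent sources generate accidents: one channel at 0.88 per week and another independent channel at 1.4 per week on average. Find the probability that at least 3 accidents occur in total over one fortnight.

Independent Poisson processes superpose: combined rate λ = 0.88 + 1.4 = 2.28 per week.
Over the interval, μ = 2.28 × 2 = 4.56 (a fortnight = 2 weeks).
P(N ≥ 3) = 1 − P(N ≤ 2) ≈ 0.8331.

0.8331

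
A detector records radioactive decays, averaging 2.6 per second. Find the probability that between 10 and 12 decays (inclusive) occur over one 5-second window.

Over the interval, μ = 2.6 × 5 = 13 (a 5-second window = 5 seconds).
P(10 ≤ N ≤ 12) = Σ_{j=10}^{12} e^(−13) · 13^j/j! ≈ 0.2973.

0.2973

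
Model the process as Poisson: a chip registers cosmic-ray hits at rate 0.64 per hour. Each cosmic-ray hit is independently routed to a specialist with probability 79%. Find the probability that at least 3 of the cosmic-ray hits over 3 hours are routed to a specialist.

0.1954

Thinning: the cosmic-ray hits that are routed to a specialist themselves form a Poisson process with rate 0.79 × 0.64 = 0.5056 per hour.
Over the interval, μ = 0.5056 × 3 = 1.5168 (3 hours).
P(N ≥ 3) = 1 − P(N ≤ 2) ≈ 0.1954.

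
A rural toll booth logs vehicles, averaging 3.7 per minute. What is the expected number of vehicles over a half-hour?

111

E[N] = λt = 3.7 × 30 = 111 (a half-hour = 30 minutes).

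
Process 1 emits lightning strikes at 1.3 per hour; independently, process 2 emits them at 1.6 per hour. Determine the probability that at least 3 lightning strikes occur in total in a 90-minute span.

0.8088

Independent Poisson processes superpose: combined rate λ = 1.3 + 1.6 = 2.9 per hour.
Over the interval, μ = 2.9 × 1.5 = 4.35 (a 90-minute span = 1.5 hours).
P(N ≥ 3) = 1 − P(N ≤ 2) ≈ 0.8088.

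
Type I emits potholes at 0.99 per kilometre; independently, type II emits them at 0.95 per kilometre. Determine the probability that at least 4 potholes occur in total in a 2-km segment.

0.5427

Independent Poisson processes superpose: combined rate λ = 0.99 + 0.95 = 1.94 per kilometre.
Over the interval, μ = 1.94 × 2 = 3.88 (a 2-km segment = 2 kilometres).
P(N ≥ 4) = 1 − P(N ≤ 3) ≈ 0.5427.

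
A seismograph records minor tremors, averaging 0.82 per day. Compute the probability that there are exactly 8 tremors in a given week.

0.0940

Over the interval, μ = 0.82 × 7 = 5.74 (a week = 7 days).
P(N = 8) = e^(−μ) μ^8/8! = e^(−5.74) · 5.74^8/40320 ≈ 0.0940.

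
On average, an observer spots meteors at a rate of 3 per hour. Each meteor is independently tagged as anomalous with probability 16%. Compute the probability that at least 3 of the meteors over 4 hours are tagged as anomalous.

0.3017

Thinning: the meteors that are tagged as anomalous themselves form a Poisson process with rate 0.16 × 3 = 0.48 per hour.
Over the interval, μ = 0.48 × 4 = 1.92 (4 hours).
P(N ≥ 3) = 1 − P(N ≤ 2) ≈ 0.3017.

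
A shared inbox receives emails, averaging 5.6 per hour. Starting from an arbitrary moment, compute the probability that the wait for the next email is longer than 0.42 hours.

The wait for the next event is exponential with rate λ = 5.6 per hour.
P(T > 0.42) = e^(−λt) = e^(−5.6 × 0.42) = e^(−2.352) ≈ 0.0952.

0.0952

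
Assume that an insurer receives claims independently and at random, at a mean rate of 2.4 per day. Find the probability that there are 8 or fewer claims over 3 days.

0.7027

Over the interval, μ = 2.4 × 3 = 7.2 (3 days).
P(N ≤ 8) = Σ_{j=0}^{8} e^(−μ) μ^j/j! ≈ 0.7027.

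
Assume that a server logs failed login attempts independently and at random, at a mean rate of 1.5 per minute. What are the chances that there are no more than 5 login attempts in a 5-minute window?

Over the interval, μ = 1.5 × 5 = 7.5 (a 5-minute window = 5 minutes).
P(N ≤ 5) = Σ_{j=0}^{5} e^(−μ) μ^j/j! ≈ 0.2414.

0.2414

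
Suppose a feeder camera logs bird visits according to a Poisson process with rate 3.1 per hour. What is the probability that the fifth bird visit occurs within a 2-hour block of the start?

0.7408

Over the interval, μ = 3.1 × 2 = 6.2 (a 2-hour block = 2 hours).
The fifth arrival falls in the interval iff at least 5 events occur there: P(S_5 ≤ t) = P(N ≥ 5) = 1 − P(N ≤ 4) ≈ 0.7408.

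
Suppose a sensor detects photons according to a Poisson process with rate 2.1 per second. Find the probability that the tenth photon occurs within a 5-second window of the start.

Over the interval, μ = 2.1 × 5 = 10.5 (a 5-second window = 5 seconds).
The tenth arrival falls in the interval iff at least 10 events occur there: P(S_10 ≤ t) = P(N ≥ 10) = 1 − P(N ≤ 9) ≈ 0.6029.

0.6029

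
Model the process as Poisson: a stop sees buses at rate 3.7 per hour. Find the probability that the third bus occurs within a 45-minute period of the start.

Over the interval, μ = 3.7 × 0.75 = 2.775 (a 45-minute period = 0.75 hours).
The third arrival falls in the interval iff at least 3 events occur there: P(S_3 ≤ t) = P(N ≥ 3) = 1 − P(N ≤ 2) ≈ 0.5246.

0.5246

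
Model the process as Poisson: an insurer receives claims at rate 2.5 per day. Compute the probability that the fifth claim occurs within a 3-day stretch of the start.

0.8679

Over the interval, μ = 2.5 × 3 = 7.5 (a 3-day stretch = 3 days).
The fifth arrival falls in the interval iff at least 5 events occur there: P(S_5 ≤ t) = P(N ≥ 5) = 1 − P(N ≤ 4) ≈ 0.8679.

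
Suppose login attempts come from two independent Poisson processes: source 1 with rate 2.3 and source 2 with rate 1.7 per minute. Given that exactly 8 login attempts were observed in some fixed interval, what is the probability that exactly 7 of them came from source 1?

0.0707

Given the total, each event is independently from source 1 with probability p = λ_1/(λ_1+λ_2) = 2.3/4 = 0.5750.
So K ~ Binomial(8, 2.3/4): P(K = 7) = C(8,7) · (2.3/4)^7 · (1.7/4)^1 ≈ 0.0707.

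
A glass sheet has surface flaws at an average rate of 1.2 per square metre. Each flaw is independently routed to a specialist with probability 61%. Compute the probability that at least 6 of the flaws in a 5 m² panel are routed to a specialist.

Thinning: the flaws that are routed to a specialist themselves form a Poisson process with rate 0.61 × 1.2 = 0.732 per square metre.
Over the interval, μ = 0.732 × 5 = 3.66 (a 5 m² panel = 5 square metres).
P(N ≥ 6) = 1 − P(N ≤ 5) ≈ 0.1642.

0.1642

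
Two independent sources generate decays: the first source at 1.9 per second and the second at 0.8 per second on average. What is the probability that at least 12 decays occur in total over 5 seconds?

0.6955

Independent Poisson processes superpose: combined rate λ = 1.9 + 0.8 = 2.7 per second.
Over the interval, μ = 2.7 × 5 = 13.5 (5 seconds).
P(N ≥ 12) = 1 − P(N ≤ 11) ≈ 0.6955.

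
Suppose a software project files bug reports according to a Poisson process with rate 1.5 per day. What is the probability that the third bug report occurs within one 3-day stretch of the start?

Over the interval, μ = 1.5 × 3 = 4.5 (a 3-day stretch = 3 days).
The third arrival falls in the interval iff at least 3 events occur there: P(S_3 ≤ t) = P(N ≥ 3) = 1 − P(N ≤ 2) ≈ 0.8264.

0.8264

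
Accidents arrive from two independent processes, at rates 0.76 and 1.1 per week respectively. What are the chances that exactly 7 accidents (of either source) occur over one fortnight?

Independent Poisson processes superpose: combined rate λ = 0.76 + 1.1 = 1.86 per week.
Over the interval, μ = 1.86 × 2 = 3.72 (a fortnight = 2 weeks).
P(N = 7) = e^(−3.72) · 3.72^7/7! ≈ 0.0474.

0.0474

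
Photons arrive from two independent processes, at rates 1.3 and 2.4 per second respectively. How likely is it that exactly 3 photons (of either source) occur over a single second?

Independent Poisson processes superpose: combined rate λ = 1.3 + 2.4 = 3.7 per second.
So μ = 3.7.
P(N = 3) = e^(−3.7) · 3.7^3/3! ≈ 0.2087.

0.2087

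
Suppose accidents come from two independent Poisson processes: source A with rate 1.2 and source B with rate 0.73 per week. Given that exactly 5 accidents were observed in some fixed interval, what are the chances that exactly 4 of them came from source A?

0.2826

Given the total, each event is independently from source A with probability p = λ_A/(λ_A+λ_B) = 1.2/1.93 ≈ 0.6218.
So K ~ Binomial(5, 1.2/1.93): P(K = 4) = C(5,4) · (1.2/1.93)^4 · (0.73/1.93)^1 ≈ 0.2826.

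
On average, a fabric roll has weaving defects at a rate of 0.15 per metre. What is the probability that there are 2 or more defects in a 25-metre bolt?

0.8883

Over the interval, μ = 0.15 × 25 = 3.75 (a 25-metre bolt = 25 metres).
P(N ≥ 2) = 1 − P(N ≤ 1) = 1 − Σ_{j=0}^{1} e^(−μ) μ^j/j! ≈ 0.8883.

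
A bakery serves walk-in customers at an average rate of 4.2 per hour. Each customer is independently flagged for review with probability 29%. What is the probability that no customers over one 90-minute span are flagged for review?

Thinning: the customers that are flagged for review themselves form a Poisson process with rate 0.29 × 4.2 = 1.218 per hour.
Over the interval, μ = 1.218 × 1.5 = 1.827 (a 90-minute span = 1.5 hours).
P(N = 0) = e^(−1.827) · 1.827^0/0! ≈ 0.1609.

0.1609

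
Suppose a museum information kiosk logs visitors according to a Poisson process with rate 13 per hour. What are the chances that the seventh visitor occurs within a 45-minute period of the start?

Over the interval, μ = 13 × 0.75 = 9.75 (a 45-minute period = 0.75 hours).
The seventh arrival falls in the interval iff at least 7 events occur there: P(S_7 ≤ t) = P(N ≥ 7) = 1 − P(N ≤ 6) ≈ 0.8533.

0.8533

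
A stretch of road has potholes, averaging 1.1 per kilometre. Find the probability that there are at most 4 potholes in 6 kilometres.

Over the interval, μ = 1.1 × 6 = 6.6 (6 kilometres).
P(N ≤ 4) = Σ_{j=0}^{4} e^(−μ) μ^j/j! ≈ 0.2127.

0.2127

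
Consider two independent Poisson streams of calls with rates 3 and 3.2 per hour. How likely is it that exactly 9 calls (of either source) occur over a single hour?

0.0757

Independent Poisson processes superpose: combined rate λ = 3 + 3.2 = 6.2 per hour.
So μ = 6.2.
P(N = 9) = e^(−6.2) · 6.2^9/9! ≈ 0.0757.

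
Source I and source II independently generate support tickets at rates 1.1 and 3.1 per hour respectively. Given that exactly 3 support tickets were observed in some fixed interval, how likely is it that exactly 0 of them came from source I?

Given the total, each event is independently from source I with probability p = λ_I/(λ_I+λ_II) = 1.1/4.2 ≈ 0.2619.
So K ~ Binomial(3, 1.1/4.2): P(K = 0) = C(3,0) · (1.1/4.2)^0 · (3.1/4.2)^3 ≈ 0.4021.

0.4021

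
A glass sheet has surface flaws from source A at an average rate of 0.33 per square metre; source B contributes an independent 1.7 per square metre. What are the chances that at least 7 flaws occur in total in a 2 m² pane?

Independent Poisson processes superpose: combined rate λ = 0.33 + 1.7 = 2.03 per square metre.
Over the interval, μ = 2.03 × 2 = 4.06 (a 2 m² pane = 2 square metres).
P(N ≥ 7) = 1 − P(N ≤ 6) ≈ 0.1170.

0.1170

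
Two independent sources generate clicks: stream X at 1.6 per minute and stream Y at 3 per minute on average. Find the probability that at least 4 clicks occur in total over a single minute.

Independent Poisson processes superpose: combined rate λ = 1.6 + 3 = 4.6 per minute.
So μ = 4.6.
P(N ≥ 4) = 1 − P(N ≤ 3) ≈ 0.6743.

0.6743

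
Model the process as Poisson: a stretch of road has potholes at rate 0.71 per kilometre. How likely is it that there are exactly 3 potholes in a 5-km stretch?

Over the interval, μ = 0.71 × 5 = 3.55 (a 5-km stretch = 5 kilometres).
P(N = 3) = e^(−μ) μ^3/3! = e^(−3.55) · 3.55^3/6 ≈ 0.2142.

0.2142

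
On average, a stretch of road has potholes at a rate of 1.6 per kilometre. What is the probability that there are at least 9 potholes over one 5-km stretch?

0.4075

Over the interval, μ = 1.6 × 5 = 8 (a 5-km stretch = 5 kilometres).
P(N ≥ 9) = 1 − P(N ≤ 8) = 1 − Σ_{j=0}^{8} e^(−μ) μ^j/j! ≈ 0.4075.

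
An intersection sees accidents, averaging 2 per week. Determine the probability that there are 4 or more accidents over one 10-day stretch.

Over the interval, μ = 2 × 10/7 ≈ 2.85714 (a 10-day stretch = 10/7 weeks).
P(N ≥ 4) = 1 − P(N ≤ 3) = 1 − Σ_{j=0}^{3} e^(−μ) μ^j/j! ≈ 0.3208.

0.3208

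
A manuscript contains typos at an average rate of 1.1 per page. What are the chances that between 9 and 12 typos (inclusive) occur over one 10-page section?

0.4567

Over the interval, μ = 1.1 × 10 = 11 (a 10-page section = 10 pages).
P(9 ≤ N ≤ 12) = Σ_{j=9}^{12} e^(−11) · 11^j/j! ≈ 0.4567.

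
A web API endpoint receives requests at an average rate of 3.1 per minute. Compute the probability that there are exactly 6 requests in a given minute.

0.0555

With mean μ = 3.1 per minute,
P(N = 6) = e^(−μ) μ^6/6! = e^(−3.1) · 3.1^6/720 ≈ 0.0555.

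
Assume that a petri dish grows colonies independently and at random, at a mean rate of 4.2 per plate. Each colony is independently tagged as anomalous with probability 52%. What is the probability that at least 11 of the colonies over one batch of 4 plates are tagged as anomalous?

Thinning: the colonies that are tagged as anomalous themselves form a Poisson process with rate 0.52 × 4.2 = 2.184 per plate.
Over the interval, μ = 2.184 × 4 = 8.736 (a batch of 4 plates = 4 plates).
P(N ≥ 11) = 1 − P(N ≤ 10) ≈ 0.2632.

0.2632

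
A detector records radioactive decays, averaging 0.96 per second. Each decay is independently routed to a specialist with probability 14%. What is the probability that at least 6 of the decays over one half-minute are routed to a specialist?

Thinning: the decays that are routed to a specialist themselves form a Poisson process with rate 0.14 × 0.96 = 0.1344 per second.
Over the interval, μ = 0.1344 × 30 = 4.032 (a half-minute = 30 seconds).
P(N ≥ 6) = 1 − P(N ≤ 5) ≈ 0.2199.

0.2199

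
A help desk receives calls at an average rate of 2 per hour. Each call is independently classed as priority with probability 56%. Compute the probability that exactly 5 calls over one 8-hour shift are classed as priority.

Thinning: the calls that are classed as priority themselves form a Poisson process with rate 0.56 × 2 = 1.12 per hour.
Over the interval, μ = 1.12 × 8 = 8.96 (an 8-hour shift = 8 hours).
P(N = 5) = e^(−8.96) · 8.96^5/5! ≈ 0.0618.

0.0618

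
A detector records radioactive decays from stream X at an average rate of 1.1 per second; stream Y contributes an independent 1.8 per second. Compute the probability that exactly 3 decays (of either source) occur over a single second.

0.2237

Independent Poisson processes superpose: combined rate λ = 1.1 + 1.8 = 2.9 per second.
So μ = 2.9.
P(N = 3) = e^(−2.9) · 2.9^3/3! ≈ 0.2237.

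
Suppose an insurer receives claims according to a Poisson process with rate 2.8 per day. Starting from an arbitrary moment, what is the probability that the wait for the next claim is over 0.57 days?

0.2027

The wait for the next event is exponential with rate λ = 2.8 per day.
P(T > 0.57) = e^(−λt) = e^(−2.8 × 0.57) = e^(−1.596) ≈ 0.2027.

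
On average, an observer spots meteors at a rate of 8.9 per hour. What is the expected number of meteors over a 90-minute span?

E[N] = λt = 8.9 × 1.5 = 13.35 (a 90-minute span = 1.5 hours).

13.35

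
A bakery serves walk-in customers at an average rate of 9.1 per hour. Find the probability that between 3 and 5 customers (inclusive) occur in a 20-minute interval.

Over the interval, μ = 9.1 × 1/3 ≈ 3.03333 (a 20-minute interval = 1/3 hours).
P(3 ≤ N ≤ 5) = Σ_{j=3}^{5} e^(−3.03333) · 3.03333^j/j! ≈ 0.4969.

0.4969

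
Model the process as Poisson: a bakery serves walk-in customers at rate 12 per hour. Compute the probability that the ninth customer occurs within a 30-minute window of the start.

0.1528

Over the interval, μ = 12 × 0.5 = 6 (a 30-minute window = 0.5 hours).
The ninth arrival falls in the interval iff at least 9 events occur there: P(S_9 ≤ t) = P(N ≥ 9) = 1 − P(N ≤ 8) ≈ 0.1528.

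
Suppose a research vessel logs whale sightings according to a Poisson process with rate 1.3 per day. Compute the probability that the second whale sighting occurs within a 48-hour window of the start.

0.7326

Over the interval, μ = 1.3 × 2 = 2.6 (a 48-hour window = 2 days).
The second arrival falls in the interval iff at least 2 events occur there: P(S_2 ≤ t) = P(N ≥ 2) = 1 − P(N ≤ 1) ≈ 0.7326.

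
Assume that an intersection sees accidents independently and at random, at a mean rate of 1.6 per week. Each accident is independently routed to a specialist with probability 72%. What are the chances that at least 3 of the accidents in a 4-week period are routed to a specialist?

Thinning: the accidents that are routed to a specialist themselves form a Poisson process with rate 0.72 × 1.6 = 1.152 per week.
Over the interval, μ = 1.152 × 4 = 4.608 (a 4-week period = 4 weeks).
P(N ≥ 3) = 1 − P(N ≤ 2) ≈ 0.8382.

0.8382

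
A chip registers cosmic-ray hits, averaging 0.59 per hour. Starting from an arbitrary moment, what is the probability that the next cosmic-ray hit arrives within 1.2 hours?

Inter-arrival times are exponential with rate λ = 0.59 per hour.
P(T ≤ 1.2) = 1 − e^(−λt) = 1 − e^(−0.59 × 1.2) = 1 − e^(−0.708) ≈ 0.5074.

0.5074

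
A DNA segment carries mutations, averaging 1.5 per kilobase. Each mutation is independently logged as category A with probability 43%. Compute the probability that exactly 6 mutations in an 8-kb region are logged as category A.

0.1505

Thinning: the mutations that are logged as category A themselves form a Poisson process with rate 0.43 × 1.5 = 0.645 per kilobase.
Over the interval, μ = 0.645 × 8 = 5.16 (an 8-kb region = 8 kilobases).
P(N = 6) = e^(−5.16) · 5.16^6/6! ≈ 0.1505.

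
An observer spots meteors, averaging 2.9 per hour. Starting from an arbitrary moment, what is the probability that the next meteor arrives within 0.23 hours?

0.4868

Inter-arrival times are exponential with rate λ = 2.9 per hour.
P(T ≤ 0.23) = 1 − e^(−λt) = 1 − e^(−2.9 × 0.23) = 1 − e^(−0.667) ≈ 0.4868.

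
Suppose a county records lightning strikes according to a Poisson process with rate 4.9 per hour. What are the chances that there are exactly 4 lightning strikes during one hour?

With mean μ = 4.9 per hour,
P(N = 4) = e^(−μ) μ^4/4! = e^(−4.9) · 4.9^4/24 ≈ 0.1789.

0.1789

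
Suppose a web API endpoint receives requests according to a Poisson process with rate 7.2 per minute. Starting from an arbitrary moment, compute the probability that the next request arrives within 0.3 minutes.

Inter-arrival times are exponential with rate λ = 7.2 per minute.
P(T ≤ 0.3) = 1 − e^(−λt) = 1 − e^(−7.2 × 0.3) = 1 − e^(−2.16) ≈ 0.8847.

0.8847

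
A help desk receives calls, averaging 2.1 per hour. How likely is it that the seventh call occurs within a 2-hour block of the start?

0.1325

Over the interval, μ = 2.1 × 2 = 4.2 (a 2-hour block = 2 hours).
The seventh arrival falls in the interval iff at least 7 events occur there: P(S_7 ≤ t) = P(N ≥ 7) = 1 − P(N ≤ 6) ≈ 0.1325.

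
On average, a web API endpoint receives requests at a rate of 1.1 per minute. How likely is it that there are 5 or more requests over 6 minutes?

Over the interval, μ = 1.1 × 6 = 6.6 (6 minutes).
P(N ≥ 5) = 1 − P(N ≤ 4) = 1 − Σ_{j=0}^{4} e^(−μ) μ^j/j! ≈ 0.7873.

0.7873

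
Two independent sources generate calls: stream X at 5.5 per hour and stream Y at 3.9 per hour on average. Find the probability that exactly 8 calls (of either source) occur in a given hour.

Independent Poisson processes superpose: combined rate λ = 5.5 + 3.9 = 9.4 per hour.
So μ = 9.4.
P(N = 8) = e^(−9.4) · 9.4^8/8! ≈ 0.1251.

0.1251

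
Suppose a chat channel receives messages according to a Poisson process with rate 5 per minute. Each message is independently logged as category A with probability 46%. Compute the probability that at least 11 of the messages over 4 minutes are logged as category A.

Thinning: the messages that are logged as category A themselves form a Poisson process with rate 0.46 × 5 = 2.3 per minute.
Over the interval, μ = 2.3 × 4 = 9.2 (4 minutes).
P(N ≥ 11) = 1 − P(N ≤ 10) ≈ 0.3180.

0.3180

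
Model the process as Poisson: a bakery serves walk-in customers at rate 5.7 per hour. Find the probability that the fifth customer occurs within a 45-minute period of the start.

Over the interval, μ = 5.7 × 0.75 = 4.275 (a 45-minute period = 0.75 hours).
The fifth arrival falls in the interval iff at least 5 events occur there: P(S_5 ≤ t) = P(N ≥ 5) = 1 − P(N ≤ 4) ≈ 0.4247.

0.4247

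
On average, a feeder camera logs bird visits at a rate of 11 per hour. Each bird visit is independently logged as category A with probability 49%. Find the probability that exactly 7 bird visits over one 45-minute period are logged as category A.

0.0614

Thinning: the bird visits that are logged as category A themselves form a Poisson process with rate 0.49 × 11 = 5.39 per hour.
Over the interval, μ = 5.39 × 0.75 = 4.0425 (a 45-minute period = 0.75 hours).
P(N = 7) = e^(−4.0425) · 4.0425^7/7! ≈ 0.0614.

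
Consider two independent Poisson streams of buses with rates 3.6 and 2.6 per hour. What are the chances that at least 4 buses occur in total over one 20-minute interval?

0.1551

Independent Poisson processes superpose: combined rate λ = 3.6 + 2.6 = 6.2 per hour.
Over the interval, μ = 6.2 × 1/3 ≈ 2.06667 (a 20-minute interval = 1/3 hours).
P(N ≥ 4) = 1 − P(N ≤ 3) ≈ 0.1551.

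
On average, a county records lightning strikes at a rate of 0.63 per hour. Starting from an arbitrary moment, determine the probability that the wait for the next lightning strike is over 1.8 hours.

0.3217

The wait for the next event is exponential with rate λ = 0.63 per hour.
P(T > 1.8) = e^(−λt) = e^(−0.63 × 1.8) = e^(−1.134) ≈ 0.3217.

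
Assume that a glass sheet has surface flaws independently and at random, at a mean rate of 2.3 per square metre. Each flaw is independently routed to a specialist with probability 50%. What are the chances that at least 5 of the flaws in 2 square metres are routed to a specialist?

0.0838

Thinning: the flaws that are routed to a specialist themselves form a Poisson process with rate 0.5 × 2.3 = 1.15 per square metre.
Over the interval, μ = 1.15 × 2 = 2.3 (2 square metres).
P(N ≥ 5) = 1 − P(N ≤ 4) ≈ 0.0838.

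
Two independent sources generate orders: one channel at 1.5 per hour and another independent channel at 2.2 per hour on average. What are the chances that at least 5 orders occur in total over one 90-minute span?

0.6502

Independent Poisson processes superpose: combined rate λ = 1.5 + 2.2 = 3.7 per hour.
Over the interval, μ = 3.7 × 1.5 = 5.55 (a 90-minute span = 1.5 hours).
P(N ≥ 5) = 1 − P(N ≤ 4) ≈ 0.6502.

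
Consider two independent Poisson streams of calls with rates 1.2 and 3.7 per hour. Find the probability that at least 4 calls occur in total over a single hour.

0.7207

Independent Poisson processes superpose: combined rate λ = 1.2 + 3.7 = 4.9 per hour.
So μ = 4.9.
P(N ≥ 4) = 1 − P(N ≤ 3) ≈ 0.7207.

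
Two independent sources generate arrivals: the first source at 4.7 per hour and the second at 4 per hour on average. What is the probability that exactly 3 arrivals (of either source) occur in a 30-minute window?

Independent Poisson processes superpose: combined rate λ = 4.7 + 4 = 8.7 per hour.
Over the interval, μ = 8.7 × 0.5 = 4.35 (a 30-minute window = 0.5 hours).
P(N = 3) = e^(−4.35) · 4.35^3/3! ≈ 0.1771.

0.1771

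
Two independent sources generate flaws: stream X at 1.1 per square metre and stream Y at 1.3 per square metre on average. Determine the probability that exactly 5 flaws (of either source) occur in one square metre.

Independent Poisson processes superpose: combined rate λ = 1.1 + 1.3 = 2.4 per square metre.
So μ = 2.4.
P(N = 5) = e^(−2.4) · 2.4^5/5! ≈ 0.0602.

0.0602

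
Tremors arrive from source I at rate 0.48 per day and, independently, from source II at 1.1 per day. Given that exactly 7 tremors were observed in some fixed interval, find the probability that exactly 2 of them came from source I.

Given the total, each event is independently from source I with probability p = λ_I/(λ_I+λ_II) = 0.48/1.58 ≈ 0.3038.
So K ~ Binomial(7, 0.48/1.58): P(K = 2) = C(7,2) · (0.48/1.58)^2 · (1.1/1.58)^5 ≈ 0.3170.

0.3170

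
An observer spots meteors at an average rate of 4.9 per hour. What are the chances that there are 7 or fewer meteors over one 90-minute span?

0.5467

Over the interval, μ = 4.9 × 1.5 = 7.35 (a 90-minute span = 1.5 hours).
P(N ≤ 7) = Σ_{j=0}^{7} e^(−μ) μ^j/j! ≈ 0.5467.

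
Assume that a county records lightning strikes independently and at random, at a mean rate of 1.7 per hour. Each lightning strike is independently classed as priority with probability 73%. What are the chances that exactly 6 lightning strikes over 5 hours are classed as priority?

0.1601

Thinning: the lightning strikes that are classed as priority themselves form a Poisson process with rate 0.73 × 1.7 = 1.241 per hour.
Over the interval, μ = 1.241 × 5 = 6.205 (5 hours).
P(N = 6) = e^(−6.205) · 6.205^6/6! ≈ 0.1601.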